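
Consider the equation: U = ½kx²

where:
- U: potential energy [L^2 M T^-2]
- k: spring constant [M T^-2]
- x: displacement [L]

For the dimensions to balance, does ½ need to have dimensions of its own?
No

U has dimensions [L^2 M T^-2] and kx² already has dimensions [L^2 M T^-2], so the equation balances without ½ contributing any dimensions. ½ is a pure (dimensionless) number; changing or removing it would not affect dimensional consistency.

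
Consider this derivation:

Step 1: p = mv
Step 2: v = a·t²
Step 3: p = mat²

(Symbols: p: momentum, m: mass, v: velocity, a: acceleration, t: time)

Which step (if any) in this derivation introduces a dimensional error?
Step 2

Step 1: p = mv → LHS [L M T^-1], RHS [L M T^-1] ✓
Step 2: v = a·t² → LHS [L T^-1], RHS [L] ✗

The first dimensional inconsistency appears in step 2: v = a·t²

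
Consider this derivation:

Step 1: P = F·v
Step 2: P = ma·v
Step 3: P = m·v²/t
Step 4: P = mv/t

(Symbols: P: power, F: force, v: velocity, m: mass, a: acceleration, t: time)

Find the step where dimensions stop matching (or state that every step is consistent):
Step 4

Step 1: P = F·v → LHS [L^2 M T^-3], RHS [L^2 M T^-3] ✓
Step 2: P = ma·v → LHS [L^2 M T^-3], RHS [L^2 M T^-3] ✓
Step 3: P = m·v²/t → LHS [L^2 M T^-3], RHS [L^2 M T^-3] ✓
Step 4: P = mv/t → LHS [L^2 M T^-3], RHS [L M T^-2] ✗

The first dimensional inconsistency appears in step 4: P = mv/t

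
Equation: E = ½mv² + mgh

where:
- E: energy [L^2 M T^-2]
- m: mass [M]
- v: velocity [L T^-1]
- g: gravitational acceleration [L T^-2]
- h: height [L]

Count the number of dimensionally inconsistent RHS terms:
0

LHS E: [L^2 M T^-2]
- ½mv²: [L^2 M T^-2] ✓
- mgh: [L^2 M T^-2] ✓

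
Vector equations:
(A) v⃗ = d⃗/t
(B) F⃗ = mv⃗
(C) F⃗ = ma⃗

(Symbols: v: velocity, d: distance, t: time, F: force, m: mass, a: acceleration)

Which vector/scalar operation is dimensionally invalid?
(B) F⃗ = mv⃗

(A) v⃗ = d⃗/t: LHS [L T^-1], RHS [L T^-1] ✓ — displacement (vector) divided by time (scalar)
(B) F⃗ = mv⃗: LHS [L M T^-2], RHS [L M T^-1] ✗ — mass times velocity is momentum, not force; should be ma⃗
(C) F⃗ = ma⃗: LHS [L M T^-2], RHS [L M T^-2] ✓ — Force and acceleration are vectors, mass is a scalar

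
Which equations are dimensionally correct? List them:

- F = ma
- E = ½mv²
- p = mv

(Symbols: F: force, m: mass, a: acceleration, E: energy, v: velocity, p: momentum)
Dimensionally correct: F = ma, E = ½mv², p = mv
Dimensionally incorrect: none
Ordered (correct first, then incorrect): F = ma, E = ½mv², p = mv

- F = ma: LHS [L M T^-2], RHS [L M T^-2] → correct ✓
- E = ½mv²: LHS [L^2 M T^-2], RHS [L^2 M T^-2] → correct ✓
- p = mv: LHS [L M T^-1], RHS [L M T^-1] → correct ✓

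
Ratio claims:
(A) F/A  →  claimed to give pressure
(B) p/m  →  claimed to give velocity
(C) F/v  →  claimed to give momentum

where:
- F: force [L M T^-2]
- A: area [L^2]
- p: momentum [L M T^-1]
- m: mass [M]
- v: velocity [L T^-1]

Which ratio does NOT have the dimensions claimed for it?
(C) F/v does not give momentum

(A) F/A: [L^-1 M T^-2] = pressure [L^-1 M T^-2] ✓
(B) p/m: [L T^-1] = velocity [L T^-1] ✓
(C) F/v: [M T^-1] ≠ momentum [L M T^-1] ✗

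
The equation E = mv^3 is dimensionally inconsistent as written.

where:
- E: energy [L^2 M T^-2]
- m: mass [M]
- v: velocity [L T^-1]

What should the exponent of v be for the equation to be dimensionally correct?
The exponent of v should be 2: E = mv^2

The LHS E has dimensions [L^2 M T^-2]; v has dimensions [L T^-1].
As written, the RHS mv^3 (exponent 3 on v) has dimensions [L^3 M T^-3], which does not match.
With exponent 2, the RHS mv^2 has dimensions [L^2 M T^-2], matching the LHS.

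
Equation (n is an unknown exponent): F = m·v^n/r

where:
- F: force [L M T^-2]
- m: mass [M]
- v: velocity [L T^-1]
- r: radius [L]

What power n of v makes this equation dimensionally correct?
n = 2

F has dimensions [L M T^-2]; v has dimensions [L T^-1].
The rest of the RHS has dimensions [L^-1 M], so v^n must supply [L^2 T^-2].
With n = 2: m·v^2/r has dimensions [L M T^-2], matching the LHS ✓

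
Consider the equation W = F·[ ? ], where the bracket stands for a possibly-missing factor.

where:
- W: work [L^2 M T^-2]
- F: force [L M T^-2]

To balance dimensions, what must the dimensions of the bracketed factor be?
[L] — length (e.g. a distance d)

W has dimensions [L^2 M T^-2]; F has dimensions [L M T^-2].
The bracketed factor must supply [L^2 M T^-2] / [L M T^-2] = [L].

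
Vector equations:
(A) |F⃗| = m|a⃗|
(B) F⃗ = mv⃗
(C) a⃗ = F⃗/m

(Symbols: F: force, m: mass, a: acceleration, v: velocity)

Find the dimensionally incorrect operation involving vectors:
(B) F⃗ = mv⃗

(A) |F⃗| = m|a⃗|: LHS [L M T^-2], RHS [L M T^-2] ✓ — magnitudes of vectors are scalars
(B) F⃗ = mv⃗: LHS [L M T^-2], RHS [L M T^-1] ✗ — mass times velocity is momentum, not force; should be ma⃗
(C) a⃗ = F⃗/m: LHS [L T^-2], RHS [L T^-2] ✓ — force (vector) divided by mass (scalar)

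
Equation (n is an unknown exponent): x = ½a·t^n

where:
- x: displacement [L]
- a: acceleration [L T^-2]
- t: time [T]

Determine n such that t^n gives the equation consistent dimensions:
n = 2

x has dimensions [L]; t has dimensions [T].
The rest of the RHS has dimensions [L T^-2], so t^n must supply [T^2].
With n = 2: ½a·t^2 has dimensions [L], matching the LHS ✓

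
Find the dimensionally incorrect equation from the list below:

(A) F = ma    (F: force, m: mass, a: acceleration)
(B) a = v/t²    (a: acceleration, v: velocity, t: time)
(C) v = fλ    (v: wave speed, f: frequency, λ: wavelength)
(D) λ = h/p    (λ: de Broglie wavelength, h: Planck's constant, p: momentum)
(B) a = v/t²

The equation (B) a = v/t² is dimensionally incorrect.

LHS (a): [L T^-2]
RHS (v/t²): [L T^-3] ✗

The dimensions do not match. The other three equations balance.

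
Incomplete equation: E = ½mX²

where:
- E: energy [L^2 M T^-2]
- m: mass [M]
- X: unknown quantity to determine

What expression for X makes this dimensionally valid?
X = v (velocity), dimensions [L T^-1]

E has dimensions [L^2 M T^-2]; the rest of the RHS (½m) has dimensions [M].
So X² must have dimensions [L^2 T^-2], i.e. X has dimensions [L T^-1] — X = v (velocity).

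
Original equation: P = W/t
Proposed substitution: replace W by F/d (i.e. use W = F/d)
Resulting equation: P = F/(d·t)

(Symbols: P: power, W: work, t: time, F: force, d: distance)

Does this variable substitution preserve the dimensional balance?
No

[W] = [L^2 M T^-2] and [F/d] = [M T^-2]. These differ, so the substitution replaces a quantity by one of different dimensions and the result P = F/(d·t) has LHS [L^2 M T^-3] vs RHS [M T^-3] — inconsistent.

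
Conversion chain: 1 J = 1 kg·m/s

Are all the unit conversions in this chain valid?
The chain is incorrect (it contains an error).

Incorrect: Joule is kg·m²/s², not kg·m/s (that is momentum)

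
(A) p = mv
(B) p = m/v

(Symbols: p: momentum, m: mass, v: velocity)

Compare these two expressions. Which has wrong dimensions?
(B)

(A) p = mv: LHS [L M T^-1], RHS [L M T^-1] ✓
(B) p = m/v: LHS [L M T^-1], RHS [L^-1 M T] ✗

Expression (B) p = m/v is dimensionally incorrect.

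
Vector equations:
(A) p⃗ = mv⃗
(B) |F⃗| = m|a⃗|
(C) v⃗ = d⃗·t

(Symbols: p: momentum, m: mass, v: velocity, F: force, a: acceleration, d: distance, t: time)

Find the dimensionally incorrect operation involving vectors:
(C) v⃗ = d⃗·t

(A) p⃗ = mv⃗: LHS [L M T^-1], RHS [L M T^-1] ✓ — mass (scalar) times velocity (vector)
(B) |F⃗| = m|a⃗|: LHS [L M T^-2], RHS [L M T^-2] ✓ — magnitudes of vectors are scalars
(C) v⃗ = d⃗·t: LHS [L T^-1], RHS [L T] ✗ — velocity is displacement per time; should be d⃗/t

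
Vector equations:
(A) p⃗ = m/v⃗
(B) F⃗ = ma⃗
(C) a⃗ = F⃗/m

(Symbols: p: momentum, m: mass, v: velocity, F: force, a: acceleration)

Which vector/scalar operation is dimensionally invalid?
(A) p⃗ = m/v⃗

(A) p⃗ = m/v⃗: LHS [L M T^-1], RHS [L^-1 M T] ✗ — momentum is mass times velocity; should be mv⃗ (and division by a vector is undefined)
(B) F⃗ = ma⃗: LHS [L M T^-2], RHS [L M T^-2] ✓ — Force and acceleration are vectors, mass is a scalar
(C) a⃗ = F⃗/m: LHS [L T^-2], RHS [L T^-2] ✓ — force (vector) divided by mass (scalar)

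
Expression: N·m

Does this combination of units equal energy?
Yes

The expression N·m has dimensions [L^2 M T^-2], which is exactly energy [L^2 M T^-2].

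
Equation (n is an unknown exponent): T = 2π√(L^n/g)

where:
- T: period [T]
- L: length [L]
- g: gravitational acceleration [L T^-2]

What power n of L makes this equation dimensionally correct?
n = 1

T has dimensions [T]; L has dimensions [L].
With n = 1: 2π√(L^1/g) has dimensions [T], matching the LHS ✓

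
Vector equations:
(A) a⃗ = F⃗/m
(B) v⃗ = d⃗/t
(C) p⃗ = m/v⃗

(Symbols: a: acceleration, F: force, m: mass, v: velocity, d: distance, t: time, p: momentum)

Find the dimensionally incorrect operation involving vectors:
(C) p⃗ = m/v⃗

(A) a⃗ = F⃗/m: LHS [L T^-2], RHS [L T^-2] ✓ — force (vector) divided by mass (scalar)
(B) v⃗ = d⃗/t: LHS [L T^-1], RHS [L T^-1] ✓ — displacement (vector) divided by time (scalar)
(C) p⃗ = m/v⃗: LHS [L M T^-1], RHS [L^-1 M T] ✗ — momentum is mass times velocity; should be mv⃗ (and division by a vector is undefined)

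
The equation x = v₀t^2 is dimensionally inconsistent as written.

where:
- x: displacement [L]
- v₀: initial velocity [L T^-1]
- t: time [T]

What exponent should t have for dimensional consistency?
The exponent of t should be 1: x = v₀t

The LHS x has dimensions [L]; t has dimensions [T].
As written, the RHS v₀t^2 (exponent 2 on t) has dimensions [L T], which does not match.
With exponent 1, the RHS v₀t has dimensions [L], matching the LHS.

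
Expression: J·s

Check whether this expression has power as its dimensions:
No

The expression J·s has dimensions [L^2 M T^-1], but power has dimensions [L^2 M T^-3].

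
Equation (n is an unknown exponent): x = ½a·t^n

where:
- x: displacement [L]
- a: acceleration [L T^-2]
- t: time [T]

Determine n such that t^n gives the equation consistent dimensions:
n = 2

x has dimensions [L]; t has dimensions [T].
The rest of the RHS has dimensions [L T^-2], so t^n must supply [T^2].
With n = 2: ½a·t^2 has dimensions [L], matching the LHS ✓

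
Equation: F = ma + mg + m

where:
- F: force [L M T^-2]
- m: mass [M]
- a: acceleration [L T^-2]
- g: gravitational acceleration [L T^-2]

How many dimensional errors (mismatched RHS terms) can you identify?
1

LHS F: [L M T^-2]
- ma: [L M T^-2] ✓
- mg: [L M T^-2] ✓
- m: [M] ✗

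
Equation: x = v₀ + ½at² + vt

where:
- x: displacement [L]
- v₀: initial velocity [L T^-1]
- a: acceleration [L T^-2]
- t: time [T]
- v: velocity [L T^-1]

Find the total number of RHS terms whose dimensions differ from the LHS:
1

LHS x: [L]
- v₀: [L T^-1] ✗
- ½at²: [L] ✓
- vt: [L] ✓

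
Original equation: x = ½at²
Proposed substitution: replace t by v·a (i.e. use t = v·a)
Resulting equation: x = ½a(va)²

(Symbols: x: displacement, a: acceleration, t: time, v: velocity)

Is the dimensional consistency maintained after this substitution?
No

[t] = [T] and [v·a] = [L^2 T^-3]. These differ, so the substitution replaces a quantity by one of different dimensions and the result x = ½a(va)² has LHS [L] vs RHS [L^5 T^-8] — inconsistent.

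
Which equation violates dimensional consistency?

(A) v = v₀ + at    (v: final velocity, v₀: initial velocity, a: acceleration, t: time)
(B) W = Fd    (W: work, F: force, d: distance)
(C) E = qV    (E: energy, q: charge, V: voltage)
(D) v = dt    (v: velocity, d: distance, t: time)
(D) v = dt

The equation (D) v = dt is dimensionally incorrect.

LHS (v): [L T^-1]
RHS (dt): [L T] ✗

The dimensions do not match. The other three equations balance.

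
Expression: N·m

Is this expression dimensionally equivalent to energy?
Yes

The expression N·m has dimensions [L^2 M T^-2], which is exactly energy [L^2 M T^-2].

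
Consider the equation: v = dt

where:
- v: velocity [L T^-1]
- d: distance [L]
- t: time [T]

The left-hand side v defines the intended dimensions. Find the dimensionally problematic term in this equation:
The right-hand side term dt

v has dimensions [L T^-1], but dt has dimensions [L T], so the term dt is dimensionally wrong for v.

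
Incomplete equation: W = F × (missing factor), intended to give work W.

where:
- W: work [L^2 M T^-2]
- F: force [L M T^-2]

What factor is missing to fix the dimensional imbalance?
d (distance), dimensions [L]

W has dimensions [L^2 M T^-2] and F has dimensions [L M T^-2].
The missing factor must have dimensions [L^2 M T^-2] / [L M T^-2] = [L], i.e. distance (d).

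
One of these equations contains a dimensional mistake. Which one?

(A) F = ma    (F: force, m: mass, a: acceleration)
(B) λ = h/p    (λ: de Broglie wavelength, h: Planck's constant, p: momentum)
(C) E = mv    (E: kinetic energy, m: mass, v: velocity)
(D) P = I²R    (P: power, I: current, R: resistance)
(C) E = mv

The equation (C) E = mv is dimensionally incorrect.

LHS (E): [L^2 M T^-2]
RHS (mv): [L M T^-1] ✗

The dimensions do not match. The other three equations balance.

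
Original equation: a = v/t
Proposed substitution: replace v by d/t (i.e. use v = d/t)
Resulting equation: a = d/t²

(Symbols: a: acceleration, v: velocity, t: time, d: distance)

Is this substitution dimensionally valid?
Yes

[v] = [L T^-1] and [d/t] = [L T^-1]. These match, so the substitution replaces a quantity by one of the same dimensions and the result a = d/t² has LHS [L T^-2] vs RHS [L T^-2] — still consistent.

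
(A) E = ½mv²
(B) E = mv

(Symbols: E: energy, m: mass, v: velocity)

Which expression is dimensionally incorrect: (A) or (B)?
(B)

(A) E = ½mv²: LHS [L^2 M T^-2], RHS [L^2 M T^-2] ✓
(B) E = mv: LHS [L^2 M T^-2], RHS [L M T^-1] ✗

Expression (B) E = mv is dimensionally incorrect.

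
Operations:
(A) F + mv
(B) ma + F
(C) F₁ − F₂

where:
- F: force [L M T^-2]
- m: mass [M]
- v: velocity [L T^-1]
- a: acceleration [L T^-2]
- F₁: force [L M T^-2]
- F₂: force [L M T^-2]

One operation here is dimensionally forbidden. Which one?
(A) F + mv

(A) F + mv: F [L M T^-2] and mv [L M T^-1] — different dimensions cannot be added/subtracted ✗
(B) ma + F: ma [L M T^-2] and F [L M T^-2] — same dimensions ✓
(C) F₁ − F₂: F₁ [L M T^-2] and F₂ [L M T^-2] — same dimensions ✓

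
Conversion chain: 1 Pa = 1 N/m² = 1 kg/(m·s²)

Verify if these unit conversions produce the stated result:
The chain is correct (no errors).

Correct: Pascal is Newton per square meter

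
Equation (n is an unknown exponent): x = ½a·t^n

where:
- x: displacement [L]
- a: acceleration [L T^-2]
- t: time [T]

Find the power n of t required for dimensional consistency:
n = 2

x has dimensions [L]; t has dimensions [T].
The rest of the RHS has dimensions [L T^-2], so t^n must supply [T^2].
With n = 2: ½a·t^2 has dimensions [L], matching the LHS ✓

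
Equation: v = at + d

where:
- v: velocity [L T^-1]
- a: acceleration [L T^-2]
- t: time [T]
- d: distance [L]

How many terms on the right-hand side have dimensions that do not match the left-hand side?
1

LHS v: [L T^-1]
- at: [L T^-1] ✓
- d: [L] ✗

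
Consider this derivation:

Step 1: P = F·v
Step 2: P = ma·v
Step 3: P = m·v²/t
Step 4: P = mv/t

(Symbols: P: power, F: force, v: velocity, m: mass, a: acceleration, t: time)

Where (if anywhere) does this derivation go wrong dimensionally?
Step 4

Step 1: P = F·v → LHS [L^2 M T^-3], RHS [L^2 M T^-3] ✓
Step 2: P = ma·v → LHS [L^2 M T^-3], RHS [L^2 M T^-3] ✓
Step 3: P = m·v²/t → LHS [L^2 M T^-3], RHS [L^2 M T^-3] ✓
Step 4: P = mv/t → LHS [L^2 M T^-3], RHS [L M T^-2] ✗

The first dimensional inconsistency appears in step 4: P = mv/t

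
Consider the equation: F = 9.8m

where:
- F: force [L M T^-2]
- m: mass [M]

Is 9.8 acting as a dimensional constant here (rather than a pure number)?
Yes

F has dimensions [L M T^-2], while m alone has dimensions [M]. For the equation to balance, the factor 9.8 must carry dimensions [L T^-2] — it is a dimensional constant (a numerical value of a physical quantity with its units suppressed), not a pure number.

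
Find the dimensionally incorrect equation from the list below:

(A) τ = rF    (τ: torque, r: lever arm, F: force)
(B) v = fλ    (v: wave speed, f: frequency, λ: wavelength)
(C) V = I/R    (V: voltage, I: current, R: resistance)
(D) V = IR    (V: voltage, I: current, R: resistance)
(C) V = I/R

The equation (C) V = I/R is dimensionally incorrect.

LHS (V): [I^-1 L^2 M T^-3]
RHS (I/R): [I^3 L^-2 M^-1 T^3] ✗

The dimensions do not match. The other three equations balance.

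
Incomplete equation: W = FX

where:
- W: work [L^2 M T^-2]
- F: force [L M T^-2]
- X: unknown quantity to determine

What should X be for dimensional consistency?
X = d (distance), dimensions [L]

W has dimensions [L^2 M T^-2]; the rest of the RHS (F) has dimensions [L M T^-2].
So X must have dimensions [L] — X = d (distance).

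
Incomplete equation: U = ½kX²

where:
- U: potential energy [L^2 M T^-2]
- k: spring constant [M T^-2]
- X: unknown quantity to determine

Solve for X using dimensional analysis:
X = x (displacement), dimensions [L]

U has dimensions [L^2 M T^-2]; the rest of the RHS (½k) has dimensions [M T^-2].
So X² must have dimensions [L^2], i.e. X has dimensions [L] — X = x (displacement).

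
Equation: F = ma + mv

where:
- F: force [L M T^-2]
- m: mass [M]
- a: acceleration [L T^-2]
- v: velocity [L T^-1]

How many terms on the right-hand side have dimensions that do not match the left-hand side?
1

LHS F: [L M T^-2]
- ma: [L M T^-2] ✓
- mv: [L M T^-1] ✗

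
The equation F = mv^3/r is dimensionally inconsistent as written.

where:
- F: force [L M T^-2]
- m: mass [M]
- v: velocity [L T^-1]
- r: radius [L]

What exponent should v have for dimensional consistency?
The exponent of v should be 2: F = mv^2/r

The LHS F has dimensions [L M T^-2]; v has dimensions [L T^-1].
As written, the RHS mv^3/r (exponent 3 on v) has dimensions [L^2 M T^-3], which does not match.
With exponent 2, the RHS mv^2/r has dimensions [L M T^-2], matching the LHS.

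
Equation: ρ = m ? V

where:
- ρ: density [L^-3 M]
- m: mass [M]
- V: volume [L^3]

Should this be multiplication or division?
division (÷): ρ = m ÷ V

ρ [L^-3 M]; m [M]; V [L^3].
m × V → [L^3 M] ✗
m ÷ V → [L^-3 M] ✓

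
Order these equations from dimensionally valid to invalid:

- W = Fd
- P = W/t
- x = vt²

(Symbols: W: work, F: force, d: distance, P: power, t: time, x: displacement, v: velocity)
Dimensionally correct: W = Fd, P = W/t
Dimensionally incorrect: x = vt²
Ordered (correct first, then incorrect): W = Fd, P = W/t, x = vt²

- W = Fd: LHS [L^2 M T^-2], RHS [L^2 M T^-2] → correct ✓
- P = W/t: LHS [L^2 M T^-3], RHS [L^2 M T^-3] → correct ✓
- x = vt²: LHS [L], RHS [L T] → incorrect ✗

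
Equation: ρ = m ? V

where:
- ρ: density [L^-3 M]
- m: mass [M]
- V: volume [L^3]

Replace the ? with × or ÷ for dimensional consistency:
division (÷): ρ = m ÷ V

ρ [L^-3 M]; m [M]; V [L^3].
m × V → [L^3 M] ✗
m ÷ V → [L^-3 M] ✓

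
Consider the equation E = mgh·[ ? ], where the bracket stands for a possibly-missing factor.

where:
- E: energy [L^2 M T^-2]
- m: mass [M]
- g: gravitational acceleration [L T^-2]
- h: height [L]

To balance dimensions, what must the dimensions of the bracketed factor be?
Nothing is missing — the bracketed factor must be dimensionless.

E has dimensions [L^2 M T^-2] and mgh already has dimensions [L^2 M T^-2], so E = mgh is dimensionally complete.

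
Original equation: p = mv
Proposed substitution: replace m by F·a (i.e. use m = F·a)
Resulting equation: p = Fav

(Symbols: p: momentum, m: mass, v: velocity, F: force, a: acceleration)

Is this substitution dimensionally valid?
No

[m] = [M] and [F·a] = [L^2 M T^-4]. These differ, so the substitution replaces a quantity by one of different dimensions and the result p = Fav has LHS [L M T^-1] vs RHS [L^3 M T^-5] — inconsistent.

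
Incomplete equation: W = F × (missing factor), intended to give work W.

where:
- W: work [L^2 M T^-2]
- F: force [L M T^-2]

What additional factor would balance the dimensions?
d (distance), dimensions [L]

W has dimensions [L^2 M T^-2] and F has dimensions [L M T^-2].
The missing factor must have dimensions [L^2 M T^-2] / [L M T^-2] = [L], i.e. distance (d).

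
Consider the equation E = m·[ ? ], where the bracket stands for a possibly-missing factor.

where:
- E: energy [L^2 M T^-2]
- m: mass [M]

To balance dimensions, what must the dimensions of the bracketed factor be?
[L^2 T^-2] — velocity squared (e.g. v²)

E has dimensions [L^2 M T^-2]; m has dimensions [M].
The bracketed factor must supply [L^2 M T^-2] / [M] = [L^2 T^-2].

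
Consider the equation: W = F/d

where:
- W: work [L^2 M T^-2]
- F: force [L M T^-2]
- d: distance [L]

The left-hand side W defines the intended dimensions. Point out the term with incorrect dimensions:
The right-hand side term F/d

W has dimensions [L^2 M T^-2], but F/d has dimensions [M T^-2], so the term F/d is dimensionally wrong for W.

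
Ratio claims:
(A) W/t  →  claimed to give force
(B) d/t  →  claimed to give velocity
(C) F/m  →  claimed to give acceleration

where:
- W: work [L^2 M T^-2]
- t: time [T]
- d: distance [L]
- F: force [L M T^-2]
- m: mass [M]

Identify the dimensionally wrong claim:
(A) W/t does not give force

(A) W/t: [L^2 M T^-3] ≠ force [L M T^-2] ✗
(B) d/t: [L T^-1] = velocity [L T^-1] ✓
(C) F/m: [L T^-2] = acceleration [L T^-2] ✓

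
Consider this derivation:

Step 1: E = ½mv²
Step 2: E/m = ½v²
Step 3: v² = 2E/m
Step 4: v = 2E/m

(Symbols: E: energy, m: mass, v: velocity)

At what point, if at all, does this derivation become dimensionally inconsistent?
Step 4

Step 1: E = ½mv² → LHS [L^2 M T^-2], RHS [L^2 M T^-2] ✓
Step 2: E/m = ½v² → LHS [L^2 T^-2], RHS [L^2 T^-2] ✓
Step 3: v² = 2E/m → LHS [L^2 T^-2], RHS [L^2 T^-2] ✓
Step 4: v = 2E/m → LHS [L T^-1], RHS [L^2 T^-2] ✗

The first dimensional inconsistency appears in step 4: v = 2E/m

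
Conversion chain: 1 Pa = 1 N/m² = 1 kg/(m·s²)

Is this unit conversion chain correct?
The chain is correct (no errors).

Correct: Pascal is Newton per square meter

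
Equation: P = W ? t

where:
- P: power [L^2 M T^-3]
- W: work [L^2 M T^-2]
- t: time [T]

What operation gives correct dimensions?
division (÷): P = W ÷ t

P [L^2 M T^-3]; W [L^2 M T^-2]; t [T].
W × t → [L^2 M T^-1] ✗
W ÷ t → [L^2 M T^-3] ✓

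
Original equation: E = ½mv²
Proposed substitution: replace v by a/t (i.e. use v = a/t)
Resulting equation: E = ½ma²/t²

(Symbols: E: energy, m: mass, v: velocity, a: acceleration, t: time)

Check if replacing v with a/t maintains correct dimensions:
No

[v] = [L T^-1] and [a/t] = [L T^-3]. These differ, so the substitution replaces a quantity by one of different dimensions and the result E = ½ma²/t² has LHS [L^2 M T^-2] vs RHS [L^2 M T^-6] — inconsistent.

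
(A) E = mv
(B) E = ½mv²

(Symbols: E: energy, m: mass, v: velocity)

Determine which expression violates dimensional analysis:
(A)

(A) E = mv: LHS [L^2 M T^-2], RHS [L M T^-1] ✗
(B) E = ½mv²: LHS [L^2 M T^-2], RHS [L^2 M T^-2] ✓

Expression (A) E = mv is dimensionally incorrect.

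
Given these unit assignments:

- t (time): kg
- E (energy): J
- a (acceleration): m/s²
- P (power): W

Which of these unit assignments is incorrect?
t

The variable t (time) should have units s, not kg.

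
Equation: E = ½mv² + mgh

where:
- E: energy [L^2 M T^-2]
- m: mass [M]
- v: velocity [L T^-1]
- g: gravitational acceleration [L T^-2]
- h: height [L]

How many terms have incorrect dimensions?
0

LHS E: [L^2 M T^-2]
- ½mv²: [L^2 M T^-2] ✓
- mgh: [L^2 M T^-2] ✓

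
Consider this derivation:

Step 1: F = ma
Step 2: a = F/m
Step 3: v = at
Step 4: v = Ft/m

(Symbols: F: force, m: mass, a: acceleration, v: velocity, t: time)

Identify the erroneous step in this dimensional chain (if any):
No step introduces an error — all steps are dimensionally consistent.

Step 1: F = ma → LHS [L M T^-2], RHS [L M T^-2] ✓
Step 2: a = F/m → LHS [L T^-2], RHS [L T^-2] ✓
Step 3: v = at → LHS [L T^-1], RHS [L T^-1] ✓
Step 4: v = Ft/m → LHS [L T^-1], RHS [L T^-1] ✓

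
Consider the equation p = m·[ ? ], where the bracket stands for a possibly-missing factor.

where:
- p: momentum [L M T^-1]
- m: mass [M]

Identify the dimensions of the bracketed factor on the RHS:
[L T^-1] — velocity (e.g. v)

p has dimensions [L M T^-1]; m has dimensions [M].
The bracketed factor must supply [L M T^-1] / [M] = [L T^-1].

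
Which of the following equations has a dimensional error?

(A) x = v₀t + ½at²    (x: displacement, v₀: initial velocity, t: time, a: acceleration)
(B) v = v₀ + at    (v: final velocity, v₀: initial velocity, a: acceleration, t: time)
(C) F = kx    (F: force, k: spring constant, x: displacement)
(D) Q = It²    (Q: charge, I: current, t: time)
(D) Q = It²

The equation (D) Q = It² is dimensionally incorrect.

LHS (Q): [I T]
RHS (It²): [I T^2] ✗

The dimensions do not match. The other three equations balance.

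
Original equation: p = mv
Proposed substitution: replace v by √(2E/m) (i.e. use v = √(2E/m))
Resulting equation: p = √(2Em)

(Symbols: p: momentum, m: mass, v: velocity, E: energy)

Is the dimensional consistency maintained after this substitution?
Yes

[v] = [L T^-1] and [√(2E/m)] = [L T^-1]. These match, so the substitution replaces a quantity by one of the same dimensions and the result p = √(2Em) has LHS [L M T^-1] vs RHS [L M T^-1] — still consistent.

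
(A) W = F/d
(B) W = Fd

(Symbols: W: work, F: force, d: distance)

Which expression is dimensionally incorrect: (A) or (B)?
(A)

(A) W = F/d: LHS [L^2 M T^-2], RHS [M T^-2] ✗
(B) W = Fd: LHS [L^2 M T^-2], RHS [L^2 M T^-2] ✓

Expression (A) W = F/d is dimensionally incorrect.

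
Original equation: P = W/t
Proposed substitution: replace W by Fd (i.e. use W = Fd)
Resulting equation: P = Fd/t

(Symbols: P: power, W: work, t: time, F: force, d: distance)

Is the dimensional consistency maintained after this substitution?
Yes

[W] = [L^2 M T^-2] and [Fd] = [L^2 M T^-2]. These match, so the substitution replaces a quantity by one of the same dimensions and the result P = Fd/t has LHS [L^2 M T^-3] vs RHS [L^2 M T^-3] — still consistent.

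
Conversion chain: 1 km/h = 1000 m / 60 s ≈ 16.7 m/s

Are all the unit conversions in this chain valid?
The chain is incorrect (it contains an error).

Incorrect: 1 h = 3600 s, not 60 s (1 km/h ≈ 0.278 m/s)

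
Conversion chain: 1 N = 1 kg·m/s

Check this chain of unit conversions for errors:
The chain is incorrect (it contains an error).

Incorrect: Newton is kg·m/s², not kg·m/s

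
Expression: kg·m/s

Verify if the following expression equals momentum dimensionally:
Yes

The expression kg·m/s has dimensions [L M T^-1], which is exactly momentum [L M T^-1].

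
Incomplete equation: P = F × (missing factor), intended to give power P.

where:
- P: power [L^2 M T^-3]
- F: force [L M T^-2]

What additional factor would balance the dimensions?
v (velocity), dimensions [L T^-1]

P has dimensions [L^2 M T^-3] and F has dimensions [L M T^-2].
The missing factor must have dimensions [L^2 M T^-3] / [L M T^-2] = [L T^-1], i.e. velocity (v).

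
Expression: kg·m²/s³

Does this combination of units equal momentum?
No

The expression kg·m²/s³ has dimensions [L^2 M T^-3], but momentum has dimensions [L M T^-1].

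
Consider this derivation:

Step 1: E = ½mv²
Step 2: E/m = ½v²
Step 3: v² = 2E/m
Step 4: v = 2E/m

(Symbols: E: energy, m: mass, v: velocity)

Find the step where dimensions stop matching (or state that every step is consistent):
Step 4

Step 1: E = ½mv² → LHS [L^2 M T^-2], RHS [L^2 M T^-2] ✓
Step 2: E/m = ½v² → LHS [L^2 T^-2], RHS [L^2 T^-2] ✓
Step 3: v² = 2E/m → LHS [L^2 T^-2], RHS [L^2 T^-2] ✓
Step 4: v = 2E/m → LHS [L T^-1], RHS [L^2 T^-2] ✗

The first dimensional inconsistency appears in step 4: v = 2E/m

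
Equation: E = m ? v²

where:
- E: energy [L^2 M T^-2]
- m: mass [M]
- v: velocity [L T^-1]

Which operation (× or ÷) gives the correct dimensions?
multiplication (×): E = m × v²

E [L^2 M T^-2]; m [M]; v² [L^2 T^-2].
m × v² → [L^2 M T^-2] ✓
m ÷ v² → [L^-2 M T^2] ✗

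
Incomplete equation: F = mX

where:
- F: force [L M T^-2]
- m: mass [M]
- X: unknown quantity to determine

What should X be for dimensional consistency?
X = a (acceleration), dimensions [L T^-2]

F has dimensions [L M T^-2]; the rest of the RHS (m) has dimensions [M].
So X must have dimensions [L T^-2] — X = a (acceleration).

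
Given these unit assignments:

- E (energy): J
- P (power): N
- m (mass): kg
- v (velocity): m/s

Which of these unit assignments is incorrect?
P

The variable P (power) should have units W, not N.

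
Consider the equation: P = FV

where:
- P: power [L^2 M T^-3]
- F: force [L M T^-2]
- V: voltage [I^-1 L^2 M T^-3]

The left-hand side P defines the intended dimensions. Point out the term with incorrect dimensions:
The right-hand side term FV

P has dimensions [L^2 M T^-3], but FV has dimensions [I^-1 L^3 M^2 T^-5], so the term FV is dimensionally wrong for P.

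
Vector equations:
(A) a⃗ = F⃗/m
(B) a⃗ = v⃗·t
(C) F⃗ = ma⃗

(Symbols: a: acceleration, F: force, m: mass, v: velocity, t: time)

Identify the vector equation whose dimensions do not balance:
(B) a⃗ = v⃗·t

(A) a⃗ = F⃗/m: LHS [L T^-2], RHS [L T^-2] ✓ — force (vector) divided by mass (scalar)
(B) a⃗ = v⃗·t: LHS [L T^-2], RHS [L] ✗ — acceleration is velocity per time; should be v⃗/t
(C) F⃗ = ma⃗: LHS [L M T^-2], RHS [L M T^-2] ✓ — Force and acceleration are vectors, mass is a scalar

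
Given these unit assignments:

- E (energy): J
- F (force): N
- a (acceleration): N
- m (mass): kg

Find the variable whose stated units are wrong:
a

The variable a (acceleration) should have units m/s², not N.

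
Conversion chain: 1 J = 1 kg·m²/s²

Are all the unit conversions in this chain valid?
The chain is correct (no errors).

Correct: Joule is defined as kg·m²/s²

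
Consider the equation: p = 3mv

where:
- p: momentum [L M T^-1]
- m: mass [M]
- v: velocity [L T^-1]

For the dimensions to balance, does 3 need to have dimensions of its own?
No

p has dimensions [L M T^-1] and mv already has dimensions [L M T^-1], so the equation balances without 3 contributing any dimensions. 3 is a pure (dimensionless) number; changing or removing it would not affect dimensional consistency.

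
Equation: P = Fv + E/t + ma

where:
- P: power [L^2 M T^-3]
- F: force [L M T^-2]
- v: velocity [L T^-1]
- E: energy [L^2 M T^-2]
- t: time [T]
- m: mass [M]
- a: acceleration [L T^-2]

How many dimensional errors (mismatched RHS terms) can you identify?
1

LHS P: [L^2 M T^-3]
- Fv: [L^2 M T^-3] ✓
- E/t: [L^2 M T^-3] ✓
- ma: [L M T^-2] ✗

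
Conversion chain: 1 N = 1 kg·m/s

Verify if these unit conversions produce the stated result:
The chain is incorrect (it contains an error).

Incorrect: Newton is kg·m/s², not kg·m/s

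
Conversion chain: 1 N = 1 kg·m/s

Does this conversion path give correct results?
The chain is incorrect (it contains an error).

Incorrect: Newton is kg·m/s², not kg·m/s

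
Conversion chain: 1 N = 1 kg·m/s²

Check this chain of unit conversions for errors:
The chain is correct (no errors).

Correct: Newton is defined as kg·m/s²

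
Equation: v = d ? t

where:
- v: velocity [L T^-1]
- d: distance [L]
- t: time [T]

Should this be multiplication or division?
division (÷): v = d ÷ t

v [L T^-1]; d [L]; t [T].
d × t → [L T] ✗
d ÷ t → [L T^-1] ✓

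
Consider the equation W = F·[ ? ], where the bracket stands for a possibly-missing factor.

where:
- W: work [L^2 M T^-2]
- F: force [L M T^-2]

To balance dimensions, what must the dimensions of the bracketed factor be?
[L] — length (e.g. a distance d)

W has dimensions [L^2 M T^-2]; F has dimensions [L M T^-2].
The bracketed factor must supply [L^2 M T^-2] / [L M T^-2] = [L].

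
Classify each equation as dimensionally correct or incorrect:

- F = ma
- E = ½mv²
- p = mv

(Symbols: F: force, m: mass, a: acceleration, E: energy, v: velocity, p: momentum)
Dimensionally correct: F = ma, E = ½mv², p = mv
Dimensionally incorrect: none
Ordered (correct first, then incorrect): F = ma, E = ½mv², p = mv

- F = ma: LHS [L M T^-2], RHS [L M T^-2] → correct ✓
- E = ½mv²: LHS [L^2 M T^-2], RHS [L^2 M T^-2] → correct ✓
- p = mv: LHS [L M T^-1], RHS [L M T^-1] → correct ✓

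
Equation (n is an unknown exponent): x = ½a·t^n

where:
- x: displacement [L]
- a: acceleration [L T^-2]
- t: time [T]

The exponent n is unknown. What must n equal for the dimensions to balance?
n = 2

x has dimensions [L]; t has dimensions [T].
The rest of the RHS has dimensions [L T^-2], so t^n must supply [T^2].
With n = 2: ½a·t^2 has dimensions [L], matching the LHS ✓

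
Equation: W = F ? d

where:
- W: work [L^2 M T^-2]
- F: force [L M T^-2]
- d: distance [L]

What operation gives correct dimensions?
multiplication (×): W = F × d

W [L^2 M T^-2]; F [L M T^-2]; d [L].
F × d → [L^2 M T^-2] ✓
F ÷ d → [M T^-2] ✗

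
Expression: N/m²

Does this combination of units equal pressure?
Yes

The expression N/m² has dimensions [L^-1 M T^-2], which is exactly pressure [L^-1 M T^-2].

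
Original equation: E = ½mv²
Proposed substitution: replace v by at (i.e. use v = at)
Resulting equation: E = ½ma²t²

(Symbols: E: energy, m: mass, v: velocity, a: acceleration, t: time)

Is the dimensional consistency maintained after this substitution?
Yes

[v] = [L T^-1] and [at] = [L T^-1]. These match, so the substitution replaces a quantity by one of the same dimensions and the result E = ½ma²t² has LHS [L^2 M T^-2] vs RHS [L^2 M T^-2] — still consistent.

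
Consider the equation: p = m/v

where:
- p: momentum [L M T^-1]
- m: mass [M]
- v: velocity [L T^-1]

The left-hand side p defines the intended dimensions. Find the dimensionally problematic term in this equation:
The right-hand side term m/v

p has dimensions [L M T^-1], but m/v has dimensions [L^-1 M T], so the term m/v is dimensionally wrong for p.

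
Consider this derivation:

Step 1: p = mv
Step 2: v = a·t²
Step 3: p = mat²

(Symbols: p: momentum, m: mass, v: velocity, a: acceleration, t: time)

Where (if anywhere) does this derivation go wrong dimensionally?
Step 2

Step 1: p = mv → LHS [L M T^-1], RHS [L M T^-1] ✓
Step 2: v = a·t² → LHS [L T^-1], RHS [L] ✗

The first dimensional inconsistency appears in step 2: v = a·t²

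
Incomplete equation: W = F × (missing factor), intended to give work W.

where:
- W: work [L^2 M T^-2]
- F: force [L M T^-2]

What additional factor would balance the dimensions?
d (distance), dimensions [L]

W has dimensions [L^2 M T^-2] and F has dimensions [L M T^-2].
The missing factor must have dimensions [L^2 M T^-2] / [L M T^-2] = [L], i.e. distance (d).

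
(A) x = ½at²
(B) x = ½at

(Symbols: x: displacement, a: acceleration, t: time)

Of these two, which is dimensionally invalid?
(B)

(A) x = ½at²: LHS [L], RHS [L] ✓
(B) x = ½at: LHS [L], RHS [L T^-1] ✗

Expression (B) x = ½at is dimensionally incorrect.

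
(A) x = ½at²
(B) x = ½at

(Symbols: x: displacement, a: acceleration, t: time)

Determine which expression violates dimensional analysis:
(B)

(A) x = ½at²: LHS [L], RHS [L] ✓
(B) x = ½at: LHS [L], RHS [L T^-1] ✗

Expression (B) x = ½at is dimensionally incorrect.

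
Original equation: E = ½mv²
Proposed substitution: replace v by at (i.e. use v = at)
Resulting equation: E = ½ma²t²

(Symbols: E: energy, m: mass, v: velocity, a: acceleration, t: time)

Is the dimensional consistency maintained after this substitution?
Yes

[v] = [L T^-1] and [at] = [L T^-1]. These match, so the substitution replaces a quantity by one of the same dimensions and the result E = ½ma²t² has LHS [L^2 M T^-2] vs RHS [L^2 M T^-2] — still consistent.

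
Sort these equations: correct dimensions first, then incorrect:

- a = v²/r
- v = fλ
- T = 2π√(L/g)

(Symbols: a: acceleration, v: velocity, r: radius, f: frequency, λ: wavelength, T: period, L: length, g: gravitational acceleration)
Dimensionally correct: a = v²/r, v = fλ, T = 2π√(L/g)
Dimensionally incorrect: none
Ordered (correct first, then incorrect): a = v²/r, v = fλ, T = 2π√(L/g)

- a = v²/r: LHS [L T^-2], RHS [L T^-2] → correct ✓
- v = fλ: LHS [L T^-1], RHS [L T^-1] → correct ✓
- T = 2π√(L/g): LHS [T], RHS [T] → correct ✓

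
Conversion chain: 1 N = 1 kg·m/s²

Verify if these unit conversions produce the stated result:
The chain is correct (no errors).

Correct: Newton is defined as kg·m/s²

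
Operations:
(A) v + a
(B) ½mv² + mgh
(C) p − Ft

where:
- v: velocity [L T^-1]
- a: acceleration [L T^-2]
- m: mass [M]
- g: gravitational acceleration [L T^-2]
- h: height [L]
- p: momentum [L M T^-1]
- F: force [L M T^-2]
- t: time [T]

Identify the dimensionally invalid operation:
(A) v + a

(A) v + a: v [L T^-1] and a [L T^-2] — different dimensions cannot be added/subtracted ✗
(B) ½mv² + mgh: ½mv² [L^2 M T^-2] and mgh [L^2 M T^-2] — same dimensions ✓
(C) p − Ft: p [L M T^-1] and Ft [L M T^-1] — same dimensions ✓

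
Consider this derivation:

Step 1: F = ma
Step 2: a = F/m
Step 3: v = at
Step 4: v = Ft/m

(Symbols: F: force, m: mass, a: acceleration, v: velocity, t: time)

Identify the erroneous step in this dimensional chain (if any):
No step introduces an error — all steps are dimensionally consistent.

Step 1: F = ma → LHS [L M T^-2], RHS [L M T^-2] ✓
Step 2: a = F/m → LHS [L T^-2], RHS [L T^-2] ✓
Step 3: v = at → LHS [L T^-1], RHS [L T^-1] ✓
Step 4: v = Ft/m → LHS [L T^-1], RHS [L T^-1] ✓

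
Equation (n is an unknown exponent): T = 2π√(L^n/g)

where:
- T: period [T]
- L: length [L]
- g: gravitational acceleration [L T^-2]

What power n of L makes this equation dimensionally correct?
n = 1

T has dimensions [T]; L has dimensions [L].
With n = 1: 2π√(L^1/g) has dimensions [T], matching the LHS ✓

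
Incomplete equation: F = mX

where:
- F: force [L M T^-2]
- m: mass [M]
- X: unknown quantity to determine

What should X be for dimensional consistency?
X = a (acceleration), dimensions [L T^-2]

F has dimensions [L M T^-2]; the rest of the RHS (m) has dimensions [M].
So X must have dimensions [L T^-2] — X = a (acceleration).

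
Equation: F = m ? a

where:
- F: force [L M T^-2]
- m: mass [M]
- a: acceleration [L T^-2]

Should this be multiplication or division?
multiplication (×): F = m × a

F [L M T^-2]; m [M]; a [L T^-2].
m × a → [L M T^-2] ✓
m ÷ a → [L^-1 M T^2] ✗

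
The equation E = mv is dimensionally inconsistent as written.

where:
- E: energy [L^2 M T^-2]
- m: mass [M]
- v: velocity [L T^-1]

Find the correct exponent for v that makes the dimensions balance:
The exponent of v should be 2: E = mv^2

The LHS E has dimensions [L^2 M T^-2]; v has dimensions [L T^-1].
As written, the RHS mv (exponent 1 on v) has dimensions [L M T^-1], which does not match.
With exponent 2, the RHS mv^2 has dimensions [L^2 M T^-2], matching the LHS.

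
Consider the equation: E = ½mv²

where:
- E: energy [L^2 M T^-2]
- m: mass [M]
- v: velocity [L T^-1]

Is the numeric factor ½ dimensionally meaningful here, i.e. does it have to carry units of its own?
No

E has dimensions [L^2 M T^-2] and mv² already has dimensions [L^2 M T^-2], so the equation balances without ½ contributing any dimensions. ½ is a pure (dimensionless) number; changing or removing it would not affect dimensional consistency.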